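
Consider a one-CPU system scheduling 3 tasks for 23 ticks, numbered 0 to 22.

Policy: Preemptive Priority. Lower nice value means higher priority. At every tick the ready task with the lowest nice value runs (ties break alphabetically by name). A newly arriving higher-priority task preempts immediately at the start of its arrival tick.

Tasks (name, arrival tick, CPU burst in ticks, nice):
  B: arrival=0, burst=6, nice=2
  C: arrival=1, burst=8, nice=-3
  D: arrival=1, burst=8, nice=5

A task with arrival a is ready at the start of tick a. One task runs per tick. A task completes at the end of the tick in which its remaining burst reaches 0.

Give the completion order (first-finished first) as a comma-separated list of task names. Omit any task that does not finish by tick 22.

completion order = C, B, D

t=0: ready={B} → run B
t=1: ready={B,C,D} → run C
t=2: ready={B,C,D} → run C
t=3: ready={B,C,D} → run C
t=4: ready={B,C,D} → run C
t=5: ready={B,C,D} → run C
t=6: ready={B,C,D} → run C
t=7: ready={B,C,D} → run C
t=8: ready={B,C,D} → run C
t=9: ready={B,D} → run B
t=10: ready={B,D} → run B
t=11: ready={B,D} → run B
t=12: ready={B,D} → run B
t=13: ready={B,D} → run B
t=14: ready={D} → run D
t=15: ready={D} → run D
t=16: ready={D} → run D
t=17: ready={D} → run D
t=18: ready={D} → run D
t=19: ready={D} → run D
t=20: ready={D} → run D
t=21: ready={D} → run D
t=22: (idle)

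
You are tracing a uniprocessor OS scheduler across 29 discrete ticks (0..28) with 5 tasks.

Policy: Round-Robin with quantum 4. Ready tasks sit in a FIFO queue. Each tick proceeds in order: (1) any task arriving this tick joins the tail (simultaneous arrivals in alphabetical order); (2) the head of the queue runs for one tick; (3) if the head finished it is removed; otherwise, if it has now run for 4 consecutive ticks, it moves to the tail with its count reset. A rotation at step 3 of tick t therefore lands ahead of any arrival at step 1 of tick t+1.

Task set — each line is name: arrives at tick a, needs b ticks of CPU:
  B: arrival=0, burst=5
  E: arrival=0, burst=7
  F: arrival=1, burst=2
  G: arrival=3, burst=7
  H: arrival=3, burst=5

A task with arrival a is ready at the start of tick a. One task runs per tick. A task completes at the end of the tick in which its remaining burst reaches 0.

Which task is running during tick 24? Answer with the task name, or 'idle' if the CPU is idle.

t=0: queue=[B,E] q_used=0 → run B
t=1: queue=[B,E,F] q_used=1 → run B
t=2: queue=[B,E,F] q_used=2 → run B
t=3: queue=[B,E,F,G,H] q_used=3 → run B
t=4: queue=[E,F,G,H,B] q_used=0 → run E
t=5: queue=[E,F,G,H,B] q_used=1 → run E
t=6: queue=[E,F,G,H,B] q_used=2 → run E
t=7: queue=[E,F,G,H,B] q_used=3 → run E
t=8: queue=[F,G,H,B,E] q_used=0 → run F
t=9: queue=[F,G,H,B,E] q_used=1 → run F
t=10: queue=[G,H,B,E] q_used=0 → run G
t=11: queue=[G,H,B,E] q_used=1 → run G
t=12: queue=[G,H,B,E] q_used=2 → run G
t=13: queue=[G,H,B,E] q_used=3 → run G
t=14: queue=[H,B,E,G] q_used=0 → run H
t=15: queue=[H,B,E,G] q_used=1 → run H
t=16: queue=[H,B,E,G] q_used=2 → run H
t=17: queue=[H,B,E,G] q_used=3 → run H
t=18: queue=[B,E,G,H] q_used=0 → run B
t=19: queue=[E,G,H] q_used=0 → run E
t=20: queue=[E,G,H] q_used=1 → run E
t=21: queue=[E,G,H] q_used=2 → run E
t=22: queue=[G,H] q_used=0 → run G
t=23: queue=[G,H] q_used=1 → run G
t=24: queue=[G,H] q_used=2 → run G
t=25: queue=[H] q_used=0 → run H
t=26: (idle)
t=27: (idle)
t=28: (idle)

running at tick 24 = G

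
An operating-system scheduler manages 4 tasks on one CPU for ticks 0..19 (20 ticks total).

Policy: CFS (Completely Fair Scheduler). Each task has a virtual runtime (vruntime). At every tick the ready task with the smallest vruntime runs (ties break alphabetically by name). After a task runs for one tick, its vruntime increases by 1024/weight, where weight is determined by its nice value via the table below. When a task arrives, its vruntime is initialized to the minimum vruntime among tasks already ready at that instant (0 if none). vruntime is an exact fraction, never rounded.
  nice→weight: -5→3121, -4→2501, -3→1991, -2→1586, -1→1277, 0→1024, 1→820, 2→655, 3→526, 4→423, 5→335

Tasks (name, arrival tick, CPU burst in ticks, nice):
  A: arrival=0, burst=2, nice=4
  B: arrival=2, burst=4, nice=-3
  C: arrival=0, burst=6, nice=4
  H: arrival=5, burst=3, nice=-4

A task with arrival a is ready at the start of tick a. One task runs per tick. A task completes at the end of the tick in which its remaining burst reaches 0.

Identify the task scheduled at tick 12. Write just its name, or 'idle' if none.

running at tick 12 = C

t=0: vr[A=0 C=0] → run A
t=1: vr[A=1024/423 C=0] → run C
t=2: vr[A=1024/423 B=1024/423 C=1024/423] → run A
t=3: vr[B=1024/423 C=1024/423] → run B
t=4: vr[B=2471936/842193 C=1024/423] → run C
t=5: vr[B=2471936/842193 C=2048/423 H=2471936/842193] → run B
t=6: vr[B=2905088/842193 C=2048/423 H=2471936/842193] → run H
t=7: vr[B=2905088/842193 C=2048/423 H=7044717568/2106324693] → run H
t=8: vr[B=2905088/842193 C=2048/423 H=7907123200/2106324693] → run B
t=9: vr[B=3338240/842193 C=2048/423 H=7907123200/2106324693] → run H
t=10: vr[B=3338240/842193 C=2048/423] → run B
t=11: vr[C=2048/423] → run C
t=12: vr[C=1024/141] → run C
t=13: vr[C=4096/423] → run C
t=14: vr[C=5120/423] → run C
t=15: (idle)
t=16: (idle)
t=17: (idle)
t=18: (idle)
t=19: (idle)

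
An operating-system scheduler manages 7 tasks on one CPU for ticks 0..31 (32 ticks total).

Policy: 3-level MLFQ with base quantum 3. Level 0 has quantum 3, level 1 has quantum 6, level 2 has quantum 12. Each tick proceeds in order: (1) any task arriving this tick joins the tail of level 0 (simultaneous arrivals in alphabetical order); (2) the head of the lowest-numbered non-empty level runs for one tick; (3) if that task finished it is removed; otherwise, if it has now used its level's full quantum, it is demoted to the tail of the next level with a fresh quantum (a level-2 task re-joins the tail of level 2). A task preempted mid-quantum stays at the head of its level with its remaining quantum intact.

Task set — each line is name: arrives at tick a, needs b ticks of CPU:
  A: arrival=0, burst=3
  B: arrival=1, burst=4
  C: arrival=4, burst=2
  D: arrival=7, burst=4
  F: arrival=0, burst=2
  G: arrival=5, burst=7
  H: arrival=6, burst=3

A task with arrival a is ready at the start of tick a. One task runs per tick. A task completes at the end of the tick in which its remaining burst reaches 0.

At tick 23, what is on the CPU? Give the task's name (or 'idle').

running at tick 23 = G

t=0: L0/L1/L2 = AF/-/- → run A
t=1: L0/L1/L2 = AFB/-/- → run A
t=2: L0/L1/L2 = AFB/-/- → run A
t=3: L0/L1/L2 = FB/-/- → run F
t=4: L0/L1/L2 = FBC/-/- → run F
t=5: L0/L1/L2 = BCG/-/- → run B
t=6: L0/L1/L2 = BCGH/-/- → run B
t=7: L0/L1/L2 = BCGHD/-/- → run B
t=8: L0/L1/L2 = CGHD/B/- → run C
t=9: L0/L1/L2 = CGHD/B/- → run C
t=10: L0/L1/L2 = GHD/B/- → run G
t=11: L0/L1/L2 = GHD/B/- → run G
t=12: L0/L1/L2 = GHD/B/- → run G
t=13: L0/L1/L2 = HD/BG/- → run H
t=14: L0/L1/L2 = HD/BG/- → run H
t=15: L0/L1/L2 = HD/BG/- → run H
t=16: L0/L1/L2 = D/BG/- → run D
t=17: L0/L1/L2 = D/BG/- → run D
t=18: L0/L1/L2 = D/BG/- → run D
t=19: L0/L1/L2 = -/BGD/- → run B
t=20: L0/L1/L2 = -/GD/- → run G
t=21: L0/L1/L2 = -/GD/- → run G
t=22: L0/L1/L2 = -/GD/- → run G
t=23: L0/L1/L2 = -/GD/- → run G
t=24: L0/L1/L2 = -/D/- → run D
t=25: (idle)
t=26: (idle)
t=27: (idle)
t=28: (idle)
t=29: (idle)
t=30: (idle)
t=31: (idle)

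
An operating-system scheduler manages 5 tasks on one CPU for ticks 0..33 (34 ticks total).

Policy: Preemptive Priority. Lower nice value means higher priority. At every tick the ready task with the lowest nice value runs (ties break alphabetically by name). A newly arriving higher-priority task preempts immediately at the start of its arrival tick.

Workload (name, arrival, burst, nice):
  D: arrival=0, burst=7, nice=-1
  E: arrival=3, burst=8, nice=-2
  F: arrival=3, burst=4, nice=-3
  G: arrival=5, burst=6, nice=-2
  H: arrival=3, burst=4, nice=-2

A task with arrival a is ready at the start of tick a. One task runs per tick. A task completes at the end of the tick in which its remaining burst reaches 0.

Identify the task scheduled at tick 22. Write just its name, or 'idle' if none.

t=0: ready={D} → run D
t=1: ready={D} → run D
t=2: ready={D} → run D
t=3: ready={D,E,F,H} → run F
t=4: ready={D,E,F,H} → run F
t=5: ready={D,E,F,G,H} → run F
t=6: ready={D,E,F,G,H} → run F
t=7: ready={D,E,G,H} → run E
t=8: ready={D,E,G,H} → run E
t=9: ready={D,E,G,H} → run E
t=10: ready={D,E,G,H} → run E
t=11: ready={D,E,G,H} → run E
t=12: ready={D,E,G,H} → run E
t=13: ready={D,E,G,H} → run E
t=14: ready={D,E,G,H} → run E
t=15: ready={D,G,H} → run G
t=16: ready={D,G,H} → run G
t=17: ready={D,G,H} → run G
t=18: ready={D,G,H} → run G
t=19: ready={D,G,H} → run G
t=20: ready={D,G,H} → run G
t=21: ready={D,H} → run H
t=22: ready={D,H} → run H
t=23: ready={D,H} → run H
t=24: ready={D,H} → run H
t=25: ready={D} → run D
t=26: ready={D} → run D
t=27: ready={D} → run D
t=28: ready={D} → run D
t=29: (idle)
t=30: (idle)
t=31: (idle)
t=32: (idle)
t=33: (idle)

running at tick 22 = H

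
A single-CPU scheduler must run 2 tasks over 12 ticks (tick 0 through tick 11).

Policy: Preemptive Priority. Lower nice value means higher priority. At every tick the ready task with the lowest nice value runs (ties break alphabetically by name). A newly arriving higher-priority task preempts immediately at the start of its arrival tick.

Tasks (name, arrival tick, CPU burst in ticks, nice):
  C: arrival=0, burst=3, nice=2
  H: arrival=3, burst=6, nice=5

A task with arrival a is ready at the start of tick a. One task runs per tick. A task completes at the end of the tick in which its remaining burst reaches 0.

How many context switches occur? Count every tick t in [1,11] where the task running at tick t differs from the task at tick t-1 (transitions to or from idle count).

t=0: ready={C} → run C
t=1: ready={C} → run C
t=2: ready={C} → run C
t=3: ready={H} → run H
t=4: ready={H} → run H
t=5: ready={H} → run H
t=6: ready={H} → run H
t=7: ready={H} → run H
t=8: ready={H} → run H
t=9: (idle)
t=10: (idle)
t=11: (idle)

context switches = 2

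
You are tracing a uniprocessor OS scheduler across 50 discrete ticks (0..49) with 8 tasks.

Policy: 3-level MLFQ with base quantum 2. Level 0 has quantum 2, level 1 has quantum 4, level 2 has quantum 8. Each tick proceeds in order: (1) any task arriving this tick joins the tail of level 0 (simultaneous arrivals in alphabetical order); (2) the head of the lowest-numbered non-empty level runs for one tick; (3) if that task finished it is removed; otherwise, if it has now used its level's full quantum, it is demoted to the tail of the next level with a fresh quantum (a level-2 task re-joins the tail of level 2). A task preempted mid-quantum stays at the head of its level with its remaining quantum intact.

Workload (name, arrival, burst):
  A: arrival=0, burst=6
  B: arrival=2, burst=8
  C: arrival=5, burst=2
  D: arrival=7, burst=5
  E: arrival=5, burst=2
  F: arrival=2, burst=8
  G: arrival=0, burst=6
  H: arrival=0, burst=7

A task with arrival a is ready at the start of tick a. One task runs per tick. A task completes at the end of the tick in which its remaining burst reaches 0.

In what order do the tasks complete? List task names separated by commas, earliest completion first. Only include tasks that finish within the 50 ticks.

completion order = C, E, A, G, D, H, B, F

t=0: L0/L1/L2 = AGH/-/- → run A
t=1: L0/L1/L2 = AGH/-/- → run A
t=2: L0/L1/L2 = GHBF/A/- → run G
t=3: L0/L1/L2 = GHBF/A/- → run G
t=4: L0/L1/L2 = HBF/AG/- → run H
t=5: L0/L1/L2 = HBFCE/AG/- → run H
t=6: L0/L1/L2 = BFCE/AGH/- → run B
t=7: L0/L1/L2 = BFCED/AGH/- → run B
t=8: L0/L1/L2 = FCED/AGHB/- → run F
t=9: L0/L1/L2 = FCED/AGHB/- → run F
t=10: L0/L1/L2 = CED/AGHBF/- → run C
t=11: L0/L1/L2 = CED/AGHBF/- → run C
t=12: L0/L1/L2 = ED/AGHBF/- → run E
t=13: L0/L1/L2 = ED/AGHBF/- → run E
t=14: L0/L1/L2 = D/AGHBF/- → run D
t=15: L0/L1/L2 = D/AGHBF/- → run D
t=16: L0/L1/L2 = -/AGHBFD/- → run A
t=17: L0/L1/L2 = -/AGHBFD/- → run A
t=18: L0/L1/L2 = -/AGHBFD/- → run A
t=19: L0/L1/L2 = -/AGHBFD/- → run A
t=20: L0/L1/L2 = -/GHBFD/- → run G
t=21: L0/L1/L2 = -/GHBFD/- → run G
t=22: L0/L1/L2 = -/GHBFD/- → run G
t=23: L0/L1/L2 = -/GHBFD/- → run G
t=24: L0/L1/L2 = -/HBFD/- → run H
t=25: L0/L1/L2 = -/HBFD/- → run H
t=26: L0/L1/L2 = -/HBFD/- → run H
t=27: L0/L1/L2 = -/HBFD/- → run H
t=28: L0/L1/L2 = -/BFD/H → run B
t=29: L0/L1/L2 = -/BFD/H → run B
t=30: L0/L1/L2 = -/BFD/H → run B
t=31: L0/L1/L2 = -/BFD/H → run B
t=32: L0/L1/L2 = -/FD/HB → run F
t=33: L0/L1/L2 = -/FD/HB → run F
t=34: L0/L1/L2 = -/FD/HB → run F
t=35: L0/L1/L2 = -/FD/HB → run F
t=36: L0/L1/L2 = -/D/HBF → run D
t=37: L0/L1/L2 = -/D/HBF → run D
t=38: L0/L1/L2 = -/D/HBF → run D
t=39: L0/L1/L2 = -/-/HBF → run H
t=40: L0/L1/L2 = -/-/BF → run B
t=41: L0/L1/L2 = -/-/BF → run B
t=42: L0/L1/L2 = -/-/F → run F
t=43: L0/L1/L2 = -/-/F → run F
t=44: (idle)
t=45: (idle)
t=46: (idle)
t=47: (idle)
t=48: (idle)
t=49: (idle)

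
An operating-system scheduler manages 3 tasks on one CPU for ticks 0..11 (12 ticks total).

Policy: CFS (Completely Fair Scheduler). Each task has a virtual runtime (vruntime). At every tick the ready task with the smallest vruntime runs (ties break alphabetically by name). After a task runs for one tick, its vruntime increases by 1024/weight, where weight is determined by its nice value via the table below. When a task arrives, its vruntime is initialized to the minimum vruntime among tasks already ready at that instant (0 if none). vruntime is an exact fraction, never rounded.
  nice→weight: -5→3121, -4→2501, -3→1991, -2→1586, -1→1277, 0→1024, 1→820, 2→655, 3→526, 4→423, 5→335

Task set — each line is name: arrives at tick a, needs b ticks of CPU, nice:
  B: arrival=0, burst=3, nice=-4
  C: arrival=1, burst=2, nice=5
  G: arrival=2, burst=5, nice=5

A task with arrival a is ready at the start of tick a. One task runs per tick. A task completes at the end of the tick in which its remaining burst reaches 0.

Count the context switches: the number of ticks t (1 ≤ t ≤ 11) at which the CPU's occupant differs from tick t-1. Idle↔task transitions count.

context switches = 6

t=0: vr[B=0] → run B
t=1: vr[B=1024/2501 C=1024/2501] → run B
t=2: vr[B=2048/2501 C=1024/2501 G=1024/2501] → run C
t=3: vr[B=2048/2501 C=2904064/837835 G=1024/2501] → run G
t=4: vr[B=2048/2501 C=2904064/837835 G=2904064/837835] → run B
t=5: vr[C=2904064/837835 G=2904064/837835] → run C
t=6: vr[G=2904064/837835] → run G
t=7: vr[G=5465088/837835] → run G
t=8: vr[G=8026112/837835] → run G
t=9: vr[G=10587136/837835] → run G
t=10: (idle)
t=11: (idle)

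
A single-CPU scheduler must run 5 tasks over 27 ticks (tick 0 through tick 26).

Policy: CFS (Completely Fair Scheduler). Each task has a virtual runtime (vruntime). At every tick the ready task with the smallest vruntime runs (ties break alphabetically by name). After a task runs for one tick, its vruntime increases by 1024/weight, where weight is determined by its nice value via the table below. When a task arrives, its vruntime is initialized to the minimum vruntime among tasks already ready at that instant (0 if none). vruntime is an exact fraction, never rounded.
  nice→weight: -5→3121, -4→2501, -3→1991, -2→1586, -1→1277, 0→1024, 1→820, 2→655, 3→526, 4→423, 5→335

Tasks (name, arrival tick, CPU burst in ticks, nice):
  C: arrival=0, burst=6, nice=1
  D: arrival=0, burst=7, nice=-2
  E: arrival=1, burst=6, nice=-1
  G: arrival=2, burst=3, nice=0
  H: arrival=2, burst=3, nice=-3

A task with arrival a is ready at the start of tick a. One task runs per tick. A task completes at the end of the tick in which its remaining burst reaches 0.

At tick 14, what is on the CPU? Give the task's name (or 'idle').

t=0: vr[C=0 D=0] → run C
t=1: vr[C=256/205 D=0 E=0] → run D
t=2: vr[C=256/205 D=512/793 E=0 G=0 H=0] → run E
t=3: vr[C=256/205 D=512/793 E=1024/1277 G=0 H=0] → run G
t=4: vr[C=256/205 D=512/793 E=1024/1277 G=1 H=0] → run H
t=5: vr[C=256/205 D=512/793 E=1024/1277 G=1 H=1024/1991] → run H
t=6: vr[C=256/205 D=512/793 E=1024/1277 G=1 H=2048/1991] → run D
t=7: vr[C=256/205 D=1024/793 E=1024/1277 G=1 H=2048/1991] → run E
t=8: vr[C=256/205 D=1024/793 E=2048/1277 G=1 H=2048/1991] → run G
t=9: vr[C=256/205 D=1024/793 E=2048/1277 G=2 H=2048/1991] → run H
t=10: vr[C=256/205 D=1024/793 E=2048/1277 G=2] → run C
t=11: vr[C=512/205 D=1024/793 E=2048/1277 G=2] → run D
t=12: vr[C=512/205 D=1536/793 E=2048/1277 G=2] → run E
t=13: vr[C=512/205 D=1536/793 E=3072/1277 G=2] → run D
t=14: vr[C=512/205 D=2048/793 E=3072/1277 G=2] → run G
t=15: vr[C=512/205 D=2048/793 E=3072/1277] → run E
t=16: vr[C=512/205 D=2048/793 E=4096/1277] → run C
t=17: vr[C=768/205 D=2048/793 E=4096/1277] → run D
t=18: vr[C=768/205 D=2560/793 E=4096/1277] → run E
t=19: vr[C=768/205 D=2560/793 E=5120/1277] → run D
t=20: vr[C=768/205 D=3072/793 E=5120/1277] → run C
t=21: vr[C=1024/205 D=3072/793 E=5120/1277] → run D
t=22: vr[C=1024/205 E=5120/1277] → run E
t=23: vr[C=1024/205] → run C
t=24: vr[C=256/41] → run C
t=25: (idle)
t=26: (idle)

running at tick 14 = G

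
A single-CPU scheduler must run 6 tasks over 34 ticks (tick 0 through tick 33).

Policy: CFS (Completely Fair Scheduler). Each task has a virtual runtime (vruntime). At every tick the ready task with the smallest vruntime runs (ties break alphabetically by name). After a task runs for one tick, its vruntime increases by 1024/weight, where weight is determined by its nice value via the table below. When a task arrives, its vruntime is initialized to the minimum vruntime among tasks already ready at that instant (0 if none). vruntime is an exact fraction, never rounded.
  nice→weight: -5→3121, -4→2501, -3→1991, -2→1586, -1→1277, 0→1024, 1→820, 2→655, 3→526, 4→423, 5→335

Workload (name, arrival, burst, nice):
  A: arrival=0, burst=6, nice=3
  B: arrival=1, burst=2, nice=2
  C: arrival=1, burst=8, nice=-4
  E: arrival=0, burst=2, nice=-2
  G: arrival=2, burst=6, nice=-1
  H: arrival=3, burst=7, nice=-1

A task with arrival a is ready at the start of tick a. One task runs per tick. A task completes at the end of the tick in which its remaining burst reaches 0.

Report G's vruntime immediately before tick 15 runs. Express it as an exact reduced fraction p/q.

vruntime(G, start of tick 15) = 3072/1277

t=0: vr[A=0 E=0] → run A
t=1: vr[A=512/263 B=0 C=0 E=0] → run B
t=2: vr[A=512/263 B=1024/655 C=0 E=0 G=0] → run C
t=3: vr[A=512/263 B=1024/655 C=1024/2501 E=0 G=0 H=0] → run E
t=4: vr[A=512/263 B=1024/655 C=1024/2501 E=512/793 G=0 H=0] → run G
t=5: vr[A=512/263 B=1024/655 C=1024/2501 E=512/793 G=1024/1277 H=0] → run H
t=6: vr[A=512/263 B=1024/655 C=1024/2501 E=512/793 G=1024/1277 H=1024/1277] → run C
t=7: vr[A=512/263 B=1024/655 C=2048/2501 E=512/793 G=1024/1277 H=1024/1277] → run E
t=8: vr[A=512/263 B=1024/655 C=2048/2501 G=1024/1277 H=1024/1277] → run G
t=9: vr[A=512/263 B=1024/655 C=2048/2501 G=2048/1277 H=1024/1277] → run H
t=10: vr[A=512/263 B=1024/655 C=2048/2501 G=2048/1277 H=2048/1277] → run C
t=11: vr[A=512/263 B=1024/655 C=3072/2501 G=2048/1277 H=2048/1277] → run C
t=12: vr[A=512/263 B=1024/655 C=4096/2501 G=2048/1277 H=2048/1277] → run B
t=13: vr[A=512/263 C=4096/2501 G=2048/1277 H=2048/1277] → run G
t=14: vr[A=512/263 C=4096/2501 G=3072/1277 H=2048/1277] → run H
t=15: vr[A=512/263 C=4096/2501 G=3072/1277 H=3072/1277] → run C
t=16: vr[A=512/263 C=5120/2501 G=3072/1277 H=3072/1277] → run A
t=17: vr[A=1024/263 C=5120/2501 G=3072/1277 H=3072/1277] → run C
t=18: vr[A=1024/263 C=6144/2501 G=3072/1277 H=3072/1277] → run G
t=19: vr[A=1024/263 C=6144/2501 G=4096/1277 H=3072/1277] → run H
t=20: vr[A=1024/263 C=6144/2501 G=4096/1277 H=4096/1277] → run C
t=21: vr[A=1024/263 C=7168/2501 G=4096/1277 H=4096/1277] → run C
t=22: vr[A=1024/263 G=4096/1277 H=4096/1277] → run G
t=23: vr[A=1024/263 G=5120/1277 H=4096/1277] → run H
t=24: vr[A=1024/263 G=5120/1277 H=5120/1277] → run A
t=25: vr[A=1536/263 G=5120/1277 H=5120/1277] → run G
t=26: vr[A=1536/263 H=5120/1277] → run H
t=27: vr[A=1536/263 H=6144/1277] → run H
t=28: vr[A=1536/263] → run A
t=29: vr[A=2048/263] → run A
t=30: vr[A=2560/263] → run A
t=31: (idle)
t=32: (idle)
t=33: (idle)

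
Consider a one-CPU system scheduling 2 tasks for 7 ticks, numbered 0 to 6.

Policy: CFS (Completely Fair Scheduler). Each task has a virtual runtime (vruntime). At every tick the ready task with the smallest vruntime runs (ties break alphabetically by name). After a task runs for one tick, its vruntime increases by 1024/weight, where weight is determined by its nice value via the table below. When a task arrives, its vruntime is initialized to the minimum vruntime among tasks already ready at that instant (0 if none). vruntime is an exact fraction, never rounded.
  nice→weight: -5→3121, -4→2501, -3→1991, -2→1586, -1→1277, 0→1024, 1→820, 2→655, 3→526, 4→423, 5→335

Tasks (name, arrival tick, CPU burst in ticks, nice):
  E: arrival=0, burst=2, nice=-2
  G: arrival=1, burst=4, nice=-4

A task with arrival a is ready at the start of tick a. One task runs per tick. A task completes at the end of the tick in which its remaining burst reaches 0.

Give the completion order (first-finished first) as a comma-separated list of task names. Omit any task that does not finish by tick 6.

completion order = E, G

t=0: vr[E=0] → run E
t=1: vr[E=512/793 G=512/793] → run E
t=2: vr[G=512/793] → run G
t=3: vr[G=34304/32513] → run G
t=4: vr[G=47616/32513] → run G
t=5: vr[G=60928/32513] → run G
t=6: (idle)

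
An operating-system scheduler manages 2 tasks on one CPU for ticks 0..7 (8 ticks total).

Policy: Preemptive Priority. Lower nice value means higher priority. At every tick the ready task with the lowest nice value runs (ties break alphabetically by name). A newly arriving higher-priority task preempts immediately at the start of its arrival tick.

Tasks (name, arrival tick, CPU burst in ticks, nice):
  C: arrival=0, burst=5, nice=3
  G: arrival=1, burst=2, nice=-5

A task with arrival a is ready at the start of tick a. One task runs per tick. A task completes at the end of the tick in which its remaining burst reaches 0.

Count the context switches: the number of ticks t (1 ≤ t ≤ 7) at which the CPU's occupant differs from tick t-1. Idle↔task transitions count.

t=0: ready={C} → run C
t=1: ready={C,G} → run G
t=2: ready={C,G} → run G
t=3: ready={C} → run C
t=4: ready={C} → run C
t=5: ready={C} → run C
t=6: ready={C} → run C
t=7: (idle)

context switches = 3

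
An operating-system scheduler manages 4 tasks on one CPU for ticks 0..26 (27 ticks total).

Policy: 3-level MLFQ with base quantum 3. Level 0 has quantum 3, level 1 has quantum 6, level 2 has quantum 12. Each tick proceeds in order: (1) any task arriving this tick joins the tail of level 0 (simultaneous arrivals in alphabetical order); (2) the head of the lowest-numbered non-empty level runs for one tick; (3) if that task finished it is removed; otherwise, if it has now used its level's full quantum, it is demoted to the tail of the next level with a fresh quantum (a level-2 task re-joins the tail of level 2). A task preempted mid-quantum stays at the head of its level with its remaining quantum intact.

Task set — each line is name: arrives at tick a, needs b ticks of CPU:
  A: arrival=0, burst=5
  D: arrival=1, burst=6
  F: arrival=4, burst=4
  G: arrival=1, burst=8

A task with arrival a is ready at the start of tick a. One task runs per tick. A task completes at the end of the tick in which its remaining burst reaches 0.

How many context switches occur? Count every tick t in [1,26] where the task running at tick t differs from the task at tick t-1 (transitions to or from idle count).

t=0: L0/L1/L2 = A/-/- → run A
t=1: L0/L1/L2 = ADG/-/- → run A
t=2: L0/L1/L2 = ADG/-/- → run A
t=3: L0/L1/L2 = DG/A/- → run D
t=4: L0/L1/L2 = DGF/A/- → run D
t=5: L0/L1/L2 = DGF/A/- → run D
t=6: L0/L1/L2 = GF/AD/- → run G
t=7: L0/L1/L2 = GF/AD/- → run G
t=8: L0/L1/L2 = GF/AD/- → run G
t=9: L0/L1/L2 = F/ADG/- → run F
t=10: L0/L1/L2 = F/ADG/- → run F
t=11: L0/L1/L2 = F/ADG/- → run F
t=12: L0/L1/L2 = -/ADGF/- → run A
t=13: L0/L1/L2 = -/ADGF/- → run A
t=14: L0/L1/L2 = -/DGF/- → run D
t=15: L0/L1/L2 = -/DGF/- → run D
t=16: L0/L1/L2 = -/DGF/- → run D
t=17: L0/L1/L2 = -/GF/- → run G
t=18: L0/L1/L2 = -/GF/- → run G
t=19: L0/L1/L2 = -/GF/- → run G
t=20: L0/L1/L2 = -/GF/- → run G
t=21: L0/L1/L2 = -/GF/- → run G
t=22: L0/L1/L2 = -/F/- → run F
t=23: (idle)
t=24: (idle)
t=25: (idle)
t=26: (idle)

context switches = 8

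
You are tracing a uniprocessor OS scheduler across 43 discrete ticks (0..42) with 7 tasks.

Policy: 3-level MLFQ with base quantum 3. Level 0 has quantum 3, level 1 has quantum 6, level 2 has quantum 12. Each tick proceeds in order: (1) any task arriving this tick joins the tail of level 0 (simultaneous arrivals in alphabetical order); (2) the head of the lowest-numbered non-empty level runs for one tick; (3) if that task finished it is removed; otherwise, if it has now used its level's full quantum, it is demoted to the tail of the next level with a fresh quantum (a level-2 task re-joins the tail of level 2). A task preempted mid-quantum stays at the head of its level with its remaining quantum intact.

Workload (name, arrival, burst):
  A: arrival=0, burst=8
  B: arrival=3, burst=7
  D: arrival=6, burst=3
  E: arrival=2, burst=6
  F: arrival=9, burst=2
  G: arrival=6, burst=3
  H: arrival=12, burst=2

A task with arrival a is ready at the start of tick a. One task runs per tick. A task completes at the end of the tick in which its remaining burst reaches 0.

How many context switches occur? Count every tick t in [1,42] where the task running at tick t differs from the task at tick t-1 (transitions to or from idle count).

t=0: L0/L1/L2 = A/-/- → run A
t=1: L0/L1/L2 = A/-/- → run A
t=2: L0/L1/L2 = AE/-/- → run A
t=3: L0/L1/L2 = EB/A/- → run E
t=4: L0/L1/L2 = EB/A/- → run E
t=5: L0/L1/L2 = EB/A/- → run E
t=6: L0/L1/L2 = BDG/AE/- → run B
t=7: L0/L1/L2 = BDG/AE/- → run B
t=8: L0/L1/L2 = BDG/AE/- → run B
t=9: L0/L1/L2 = DGF/AEB/- → run D
t=10: L0/L1/L2 = DGF/AEB/- → run D
t=11: L0/L1/L2 = DGF/AEB/- → run D
t=12: L0/L1/L2 = GFH/AEB/- → run G
t=13: L0/L1/L2 = GFH/AEB/- → run G
t=14: L0/L1/L2 = GFH/AEB/- → run G
t=15: L0/L1/L2 = FH/AEB/- → run F
t=16: L0/L1/L2 = FH/AEB/- → run F
t=17: L0/L1/L2 = H/AEB/- → run H
t=18: L0/L1/L2 = H/AEB/- → run H
t=19: L0/L1/L2 = -/AEB/- → run A
t=20: L0/L1/L2 = -/AEB/- → run A
t=21: L0/L1/L2 = -/AEB/- → run A
t=22: L0/L1/L2 = -/AEB/- → run A
t=23: L0/L1/L2 = -/AEB/- → run A
t=24: L0/L1/L2 = -/EB/- → run E
t=25: L0/L1/L2 = -/EB/- → run E
t=26: L0/L1/L2 = -/EB/- → run E
t=27: L0/L1/L2 = -/B/- → run B
t=28: L0/L1/L2 = -/B/- → run B
t=29: L0/L1/L2 = -/B/- → run B
t=30: L0/L1/L2 = -/B/- → run B
t=31: (idle)
t=32: (idle)
t=33: (idle)
t=34: (idle)
t=35: (idle)
t=36: (idle)
t=37: (idle)
t=38: (idle)
t=39: (idle)
t=40: (idle)
t=41: (idle)
t=42: (idle)

context switches = 10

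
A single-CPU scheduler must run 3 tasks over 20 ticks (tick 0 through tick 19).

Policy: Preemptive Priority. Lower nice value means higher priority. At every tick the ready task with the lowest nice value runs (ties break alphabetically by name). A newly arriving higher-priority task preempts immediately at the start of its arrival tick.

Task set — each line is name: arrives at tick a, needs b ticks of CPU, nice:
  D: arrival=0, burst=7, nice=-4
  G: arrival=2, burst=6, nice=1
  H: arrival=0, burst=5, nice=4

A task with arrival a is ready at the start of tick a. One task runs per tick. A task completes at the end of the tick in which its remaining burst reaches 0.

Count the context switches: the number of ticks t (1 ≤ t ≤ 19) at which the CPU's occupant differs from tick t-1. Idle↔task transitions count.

context switches = 3

t=0: ready={D,H} → run D
t=1: ready={D,H} → run D
t=2: ready={D,G,H} → run D
t=3: ready={D,G,H} → run D
t=4: ready={D,G,H} → run D
t=5: ready={D,G,H} → run D
t=6: ready={D,G,H} → run D
t=7: ready={G,H} → run G
t=8: ready={G,H} → run G
t=9: ready={G,H} → run G
t=10: ready={G,H} → run G
t=11: ready={G,H} → run G
t=12: ready={G,H} → run G
t=13: ready={H} → run H
t=14: ready={H} → run H
t=15: ready={H} → run H
t=16: ready={H} → run H
t=17: ready={H} → run H
t=18: (idle)
t=19: (idle)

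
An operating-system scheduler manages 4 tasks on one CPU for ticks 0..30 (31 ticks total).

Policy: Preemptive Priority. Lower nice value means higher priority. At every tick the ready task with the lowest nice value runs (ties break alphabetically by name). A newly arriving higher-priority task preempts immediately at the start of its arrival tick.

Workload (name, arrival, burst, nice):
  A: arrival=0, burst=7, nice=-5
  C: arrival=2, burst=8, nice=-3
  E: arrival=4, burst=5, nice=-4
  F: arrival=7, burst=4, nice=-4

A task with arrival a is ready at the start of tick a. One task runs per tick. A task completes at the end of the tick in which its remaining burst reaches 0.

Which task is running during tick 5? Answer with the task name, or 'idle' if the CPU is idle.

running at tick 5 = A

t=0: ready={A} → run A
t=1: ready={A} → run A
t=2: ready={A,C} → run A
t=3: ready={A,C} → run A
t=4: ready={A,C,E} → run A
t=5: ready={A,C,E} → run A
t=6: ready={A,C,E} → run A
t=7: ready={C,E,F} → run E
t=8: ready={C,E,F} → run E
t=9: ready={C,E,F} → run E
t=10: ready={C,E,F} → run E
t=11: ready={C,E,F} → run E
t=12: ready={C,F} → run F
t=13: ready={C,F} → run F
t=14: ready={C,F} → run F
t=15: ready={C,F} → run F
t=16: ready={C} → run C
t=17: ready={C} → run C
t=18: ready={C} → run C
t=19: ready={C} → run C
t=20: ready={C} → run C
t=21: ready={C} → run C
t=22: ready={C} → run C
t=23: ready={C} → run C
t=24: (idle)
t=25: (idle)
t=26: (idle)
t=27: (idle)
t=28: (idle)
t=29: (idle)
t=30: (idle)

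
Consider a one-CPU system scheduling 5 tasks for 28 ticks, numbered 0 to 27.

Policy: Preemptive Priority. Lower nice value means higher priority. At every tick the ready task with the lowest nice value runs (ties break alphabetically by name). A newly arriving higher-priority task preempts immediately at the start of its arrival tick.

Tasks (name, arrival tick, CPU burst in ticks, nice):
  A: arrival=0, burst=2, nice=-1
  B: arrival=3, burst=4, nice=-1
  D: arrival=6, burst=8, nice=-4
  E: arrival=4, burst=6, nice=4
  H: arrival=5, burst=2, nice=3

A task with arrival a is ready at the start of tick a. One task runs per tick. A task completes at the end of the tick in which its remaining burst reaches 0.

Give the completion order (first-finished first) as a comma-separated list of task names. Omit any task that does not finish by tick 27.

completion order = A, D, B, H, E

t=0: ready={A} → run A
t=1: ready={A} → run A
t=2: (idle)
t=3: ready={B} → run B
t=4: ready={B,E} → run B
t=5: ready={B,E,H} → run B
t=6: ready={B,D,E,H} → run D
t=7: ready={B,D,E,H} → run D
t=8: ready={B,D,E,H} → run D
t=9: ready={B,D,E,H} → run D
t=10: ready={B,D,E,H} → run D
t=11: ready={B,D,E,H} → run D
t=12: ready={B,D,E,H} → run D
t=13: ready={B,D,E,H} → run D
t=14: ready={B,E,H} → run B
t=15: ready={E,H} → run H
t=16: ready={E,H} → run H
t=17: ready={E} → run E
t=18: ready={E} → run E
t=19: ready={E} → run E
t=20: ready={E} → run E
t=21: ready={E} → run E
t=22: ready={E} → run E
t=23: (idle)
t=24: (idle)
t=25: (idle)
t=26: (idle)
t=27: (idle)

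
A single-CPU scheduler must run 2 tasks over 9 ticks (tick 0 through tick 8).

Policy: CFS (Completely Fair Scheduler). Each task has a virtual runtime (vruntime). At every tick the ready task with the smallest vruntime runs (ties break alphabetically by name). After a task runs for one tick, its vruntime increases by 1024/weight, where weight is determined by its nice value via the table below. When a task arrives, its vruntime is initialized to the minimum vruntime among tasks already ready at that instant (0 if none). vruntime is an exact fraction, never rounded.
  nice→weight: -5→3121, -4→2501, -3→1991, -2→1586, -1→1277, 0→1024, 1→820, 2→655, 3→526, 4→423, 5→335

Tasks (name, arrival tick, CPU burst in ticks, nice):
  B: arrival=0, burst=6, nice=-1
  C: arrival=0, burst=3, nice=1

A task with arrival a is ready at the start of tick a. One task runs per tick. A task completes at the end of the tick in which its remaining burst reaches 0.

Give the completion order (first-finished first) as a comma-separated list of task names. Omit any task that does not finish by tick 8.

t=0: vr[B=0 C=0] → run B
t=1: vr[B=1024/1277 C=0] → run C
t=2: vr[B=1024/1277 C=256/205] → run B
t=3: vr[B=2048/1277 C=256/205] → run C
t=4: vr[B=2048/1277 C=512/205] → run B
t=5: vr[B=3072/1277 C=512/205] → run B
t=6: vr[B=4096/1277 C=512/205] → run C
t=7: vr[B=4096/1277] → run B
t=8: vr[B=5120/1277] → run B

completion order = C, B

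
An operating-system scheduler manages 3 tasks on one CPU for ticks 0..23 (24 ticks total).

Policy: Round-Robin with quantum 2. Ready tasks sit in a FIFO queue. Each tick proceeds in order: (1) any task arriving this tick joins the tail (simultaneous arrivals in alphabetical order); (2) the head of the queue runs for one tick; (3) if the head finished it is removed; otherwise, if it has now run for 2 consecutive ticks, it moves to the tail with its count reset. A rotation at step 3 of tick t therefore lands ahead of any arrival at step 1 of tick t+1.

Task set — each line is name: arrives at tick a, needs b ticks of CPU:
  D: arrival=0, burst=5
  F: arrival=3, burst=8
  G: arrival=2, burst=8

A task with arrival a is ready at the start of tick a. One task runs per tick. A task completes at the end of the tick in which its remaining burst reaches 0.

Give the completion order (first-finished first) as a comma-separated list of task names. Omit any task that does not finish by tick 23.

completion order = D, G, F

t=0: queue=[D] q_used=0 → run D
t=1: queue=[D] q_used=1 → run D
t=2: queue=[D,G] q_used=0 → run D
t=3: queue=[D,G,F] q_used=1 → run D
t=4: queue=[G,F,D] q_used=0 → run G
t=5: queue=[G,F,D] q_used=1 → run G
t=6: queue=[F,D,G] q_used=0 → run F
t=7: queue=[F,D,G] q_used=1 → run F
t=8: queue=[D,G,F] q_used=0 → run D
t=9: queue=[G,F] q_used=0 → run G
t=10: queue=[G,F] q_used=1 → run G
t=11: queue=[F,G] q_used=0 → run F
t=12: queue=[F,G] q_used=1 → run F
t=13: queue=[G,F] q_used=0 → run G
t=14: queue=[G,F] q_used=1 → run G
t=15: queue=[F,G] q_used=0 → run F
t=16: queue=[F,G] q_used=1 → run F
t=17: queue=[G,F] q_used=0 → run G
t=18: queue=[G,F] q_used=1 → run G
t=19: queue=[F] q_used=0 → run F
t=20: queue=[F] q_used=1 → run F
t=21: (idle)
t=22: (idle)
t=23: (idle)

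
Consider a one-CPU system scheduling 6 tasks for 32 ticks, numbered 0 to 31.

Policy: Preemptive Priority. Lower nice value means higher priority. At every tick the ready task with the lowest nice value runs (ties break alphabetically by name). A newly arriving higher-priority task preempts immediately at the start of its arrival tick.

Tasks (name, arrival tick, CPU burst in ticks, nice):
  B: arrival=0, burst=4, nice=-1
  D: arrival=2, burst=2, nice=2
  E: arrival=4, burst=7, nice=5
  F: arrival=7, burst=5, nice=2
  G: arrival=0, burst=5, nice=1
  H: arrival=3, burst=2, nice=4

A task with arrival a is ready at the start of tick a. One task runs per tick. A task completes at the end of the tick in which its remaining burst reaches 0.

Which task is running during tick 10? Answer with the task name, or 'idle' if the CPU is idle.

running at tick 10 = D

t=0: ready={B,G} → run B
t=1: ready={B,G} → run B
t=2: ready={B,D,G} → run B
t=3: ready={B,D,G,H} → run B
t=4: ready={D,E,G,H} → run G
t=5: ready={D,E,G,H} → run G
t=6: ready={D,E,G,H} → run G
t=7: ready={D,E,F,G,H} → run G
t=8: ready={D,E,F,G,H} → run G
t=9: ready={D,E,F,H} → run D
t=10: ready={D,E,F,H} → run D
t=11: ready={E,F,H} → run F
t=12: ready={E,F,H} → run F
t=13: ready={E,F,H} → run F
t=14: ready={E,F,H} → run F
t=15: ready={E,F,H} → run F
t=16: ready={E,H} → run H
t=17: ready={E,H} → run H
t=18: ready={E} → run E
t=19: ready={E} → run E
t=20: ready={E} → run E
t=21: ready={E} → run E
t=22: ready={E} → run E
t=23: ready={E} → run E
t=24: ready={E} → run E
t=25: (idle)
t=26: (idle)
t=27: (idle)
t=28: (idle)
t=29: (idle)
t=30: (idle)
t=31: (idle)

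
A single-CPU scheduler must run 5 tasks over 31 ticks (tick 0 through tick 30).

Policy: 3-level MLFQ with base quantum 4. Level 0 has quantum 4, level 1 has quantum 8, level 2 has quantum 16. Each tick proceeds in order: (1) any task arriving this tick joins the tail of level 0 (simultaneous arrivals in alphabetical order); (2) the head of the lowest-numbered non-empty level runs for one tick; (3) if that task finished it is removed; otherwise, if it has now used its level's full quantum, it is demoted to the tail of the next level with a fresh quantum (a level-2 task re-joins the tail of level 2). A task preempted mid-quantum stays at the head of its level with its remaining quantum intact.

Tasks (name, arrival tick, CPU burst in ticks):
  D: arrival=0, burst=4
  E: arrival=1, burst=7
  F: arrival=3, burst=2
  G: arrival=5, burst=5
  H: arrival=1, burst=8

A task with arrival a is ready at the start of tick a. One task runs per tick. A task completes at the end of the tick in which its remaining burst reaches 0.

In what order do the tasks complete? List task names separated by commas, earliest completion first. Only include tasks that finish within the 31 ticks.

completion order = D, F, E, H, G

t=0: L0/L1/L2 = D/-/- → run D
t=1: L0/L1/L2 = DEH/-/- → run D
t=2: L0/L1/L2 = DEH/-/- → run D
t=3: L0/L1/L2 = DEHF/-/- → run D
t=4: L0/L1/L2 = EHF/-/- → run E
t=5: L0/L1/L2 = EHFG/-/- → run E
t=6: L0/L1/L2 = EHFG/-/- → run E
t=7: L0/L1/L2 = EHFG/-/- → run E
t=8: L0/L1/L2 = HFG/E/- → run H
t=9: L0/L1/L2 = HFG/E/- → run H
t=10: L0/L1/L2 = HFG/E/- → run H
t=11: L0/L1/L2 = HFG/E/- → run H
t=12: L0/L1/L2 = FG/EH/- → run F
t=13: L0/L1/L2 = FG/EH/- → run F
t=14: L0/L1/L2 = G/EH/- → run G
t=15: L0/L1/L2 = G/EH/- → run G
t=16: L0/L1/L2 = G/EH/- → run G
t=17: L0/L1/L2 = G/EH/- → run G
t=18: L0/L1/L2 = -/EHG/- → run E
t=19: L0/L1/L2 = -/EHG/- → run E
t=20: L0/L1/L2 = -/EHG/- → run E
t=21: L0/L1/L2 = -/HG/- → run H
t=22: L0/L1/L2 = -/HG/- → run H
t=23: L0/L1/L2 = -/HG/- → run H
t=24: L0/L1/L2 = -/HG/- → run H
t=25: L0/L1/L2 = -/G/- → run G
t=26: (idle)
t=27: (idle)
t=28: (idle)
t=29: (idle)
t=30: (idle)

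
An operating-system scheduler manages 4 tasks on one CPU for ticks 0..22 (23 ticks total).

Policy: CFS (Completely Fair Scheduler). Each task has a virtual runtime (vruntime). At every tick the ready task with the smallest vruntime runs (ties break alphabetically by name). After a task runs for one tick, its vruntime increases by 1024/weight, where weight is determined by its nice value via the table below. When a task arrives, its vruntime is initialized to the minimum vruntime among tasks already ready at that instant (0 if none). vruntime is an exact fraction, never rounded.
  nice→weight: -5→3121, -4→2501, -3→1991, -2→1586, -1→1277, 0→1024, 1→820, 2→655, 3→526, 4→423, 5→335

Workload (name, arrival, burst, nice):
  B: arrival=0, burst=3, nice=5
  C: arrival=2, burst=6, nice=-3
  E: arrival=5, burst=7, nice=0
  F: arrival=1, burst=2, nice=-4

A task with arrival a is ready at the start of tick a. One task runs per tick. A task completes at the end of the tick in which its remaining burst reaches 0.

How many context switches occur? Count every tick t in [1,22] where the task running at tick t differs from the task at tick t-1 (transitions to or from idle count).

context switches = 12

t=0: vr[B=0] → run B
t=1: vr[B=1024/335 F=1024/335] → run B
t=2: vr[B=2048/335 C=1024/335 F=1024/335] → run C
t=3: vr[B=2048/335 C=2381824/666985 F=1024/335] → run F
t=4: vr[B=2048/335 C=2381824/666985 F=2904064/837835] → run F
t=5: vr[B=2048/335 C=2381824/666985 E=2381824/666985] → run C
t=6: vr[B=2048/335 C=2724864/666985 E=2381824/666985] → run E
t=7: vr[B=2048/335 C=2724864/666985 E=3048809/666985] → run C
t=8: vr[B=2048/335 C=3067904/666985 E=3048809/666985] → run E
t=9: vr[B=2048/335 C=3067904/666985 E=3715794/666985] → run C
t=10: vr[B=2048/335 C=3410944/666985 E=3715794/666985] → run C
t=11: vr[B=2048/335 C=3753984/666985 E=3715794/666985] → run E
t=12: vr[B=2048/335 C=3753984/666985 E=4382779/666985] → run C
t=13: vr[B=2048/335 E=4382779/666985] → run B
t=14: vr[E=4382779/666985] → run E
t=15: vr[E=5049764/666985] → run E
t=16: vr[E=5716749/666985] → run E
t=17: vr[E=6383734/666985] → run E
t=18: (idle)
t=19: (idle)
t=20: (idle)
t=21: (idle)
t=22: (idle)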